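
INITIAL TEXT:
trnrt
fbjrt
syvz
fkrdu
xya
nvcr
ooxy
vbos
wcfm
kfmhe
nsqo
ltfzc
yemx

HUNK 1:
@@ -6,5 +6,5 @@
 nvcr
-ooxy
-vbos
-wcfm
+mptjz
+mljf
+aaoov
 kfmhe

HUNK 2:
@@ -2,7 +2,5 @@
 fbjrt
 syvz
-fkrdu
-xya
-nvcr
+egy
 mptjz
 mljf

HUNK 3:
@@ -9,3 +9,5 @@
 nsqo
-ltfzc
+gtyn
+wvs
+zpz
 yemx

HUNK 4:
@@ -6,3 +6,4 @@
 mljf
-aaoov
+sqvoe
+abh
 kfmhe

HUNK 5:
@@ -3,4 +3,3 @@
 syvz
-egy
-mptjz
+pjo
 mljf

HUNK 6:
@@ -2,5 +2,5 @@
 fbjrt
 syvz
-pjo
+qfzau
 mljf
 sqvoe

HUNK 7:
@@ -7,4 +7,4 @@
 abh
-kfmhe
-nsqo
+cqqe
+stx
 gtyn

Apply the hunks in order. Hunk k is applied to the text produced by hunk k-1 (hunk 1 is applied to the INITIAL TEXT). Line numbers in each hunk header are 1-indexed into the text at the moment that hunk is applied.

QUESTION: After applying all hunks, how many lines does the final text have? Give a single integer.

Hunk 1: at line 6 remove [ooxy,vbos,wcfm] add [mptjz,mljf,aaoov] -> 13 lines: trnrt fbjrt syvz fkrdu xya nvcr mptjz mljf aaoov kfmhe nsqo ltfzc yemx
Hunk 2: at line 2 remove [fkrdu,xya,nvcr] add [egy] -> 11 lines: trnrt fbjrt syvz egy mptjz mljf aaoov kfmhe nsqo ltfzc yemx
Hunk 3: at line 9 remove [ltfzc] add [gtyn,wvs,zpz] -> 13 lines: trnrt fbjrt syvz egy mptjz mljf aaoov kfmhe nsqo gtyn wvs zpz yemx
Hunk 4: at line 6 remove [aaoov] add [sqvoe,abh] -> 14 lines: trnrt fbjrt syvz egy mptjz mljf sqvoe abh kfmhe nsqo gtyn wvs zpz yemx
Hunk 5: at line 3 remove [egy,mptjz] add [pjo] -> 13 lines: trnrt fbjrt syvz pjo mljf sqvoe abh kfmhe nsqo gtyn wvs zpz yemx
Hunk 6: at line 2 remove [pjo] add [qfzau] -> 13 lines: trnrt fbjrt syvz qfzau mljf sqvoe abh kfmhe nsqo gtyn wvs zpz yemx
Hunk 7: at line 7 remove [kfmhe,nsqo] add [cqqe,stx] -> 13 lines: trnrt fbjrt syvz qfzau mljf sqvoe abh cqqe stx gtyn wvs zpz yemx
Final line count: 13

Answer: 13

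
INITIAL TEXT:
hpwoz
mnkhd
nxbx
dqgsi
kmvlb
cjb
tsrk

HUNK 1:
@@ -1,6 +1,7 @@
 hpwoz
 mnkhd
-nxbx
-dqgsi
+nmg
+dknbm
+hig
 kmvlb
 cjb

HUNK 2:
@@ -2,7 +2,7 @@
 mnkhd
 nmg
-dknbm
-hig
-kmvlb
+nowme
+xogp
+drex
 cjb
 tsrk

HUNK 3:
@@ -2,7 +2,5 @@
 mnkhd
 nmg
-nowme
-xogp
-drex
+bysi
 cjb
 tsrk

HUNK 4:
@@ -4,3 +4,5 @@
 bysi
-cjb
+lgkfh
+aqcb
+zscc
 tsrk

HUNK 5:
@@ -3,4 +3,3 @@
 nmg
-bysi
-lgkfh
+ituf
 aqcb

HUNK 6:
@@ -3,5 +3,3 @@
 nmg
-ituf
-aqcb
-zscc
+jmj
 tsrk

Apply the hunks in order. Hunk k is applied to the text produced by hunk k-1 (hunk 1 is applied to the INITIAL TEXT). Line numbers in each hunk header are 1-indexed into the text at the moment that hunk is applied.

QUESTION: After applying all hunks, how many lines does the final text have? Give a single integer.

Hunk 1: at line 1 remove [nxbx,dqgsi] add [nmg,dknbm,hig] -> 8 lines: hpwoz mnkhd nmg dknbm hig kmvlb cjb tsrk
Hunk 2: at line 2 remove [dknbm,hig,kmvlb] add [nowme,xogp,drex] -> 8 lines: hpwoz mnkhd nmg nowme xogp drex cjb tsrk
Hunk 3: at line 2 remove [nowme,xogp,drex] add [bysi] -> 6 lines: hpwoz mnkhd nmg bysi cjb tsrk
Hunk 4: at line 4 remove [cjb] add [lgkfh,aqcb,zscc] -> 8 lines: hpwoz mnkhd nmg bysi lgkfh aqcb zscc tsrk
Hunk 5: at line 3 remove [bysi,lgkfh] add [ituf] -> 7 lines: hpwoz mnkhd nmg ituf aqcb zscc tsrk
Hunk 6: at line 3 remove [ituf,aqcb,zscc] add [jmj] -> 5 lines: hpwoz mnkhd nmg jmj tsrk
Final line count: 5

Answer: 5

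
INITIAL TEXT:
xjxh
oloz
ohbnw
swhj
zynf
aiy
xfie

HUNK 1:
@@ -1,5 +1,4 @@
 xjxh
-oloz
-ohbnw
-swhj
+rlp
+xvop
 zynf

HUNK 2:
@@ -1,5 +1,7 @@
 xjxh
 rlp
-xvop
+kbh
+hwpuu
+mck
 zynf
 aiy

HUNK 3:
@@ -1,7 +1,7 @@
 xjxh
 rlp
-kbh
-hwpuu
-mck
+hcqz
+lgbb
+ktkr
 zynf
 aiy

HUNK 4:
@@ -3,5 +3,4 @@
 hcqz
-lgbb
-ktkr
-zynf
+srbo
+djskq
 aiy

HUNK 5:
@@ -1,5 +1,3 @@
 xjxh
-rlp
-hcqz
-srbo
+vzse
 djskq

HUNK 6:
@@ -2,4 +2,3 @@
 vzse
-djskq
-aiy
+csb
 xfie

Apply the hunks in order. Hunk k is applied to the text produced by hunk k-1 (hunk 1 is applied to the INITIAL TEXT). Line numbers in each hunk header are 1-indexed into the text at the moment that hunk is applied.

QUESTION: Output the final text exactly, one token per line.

Answer: xjxh
vzse
csb
xfie

Derivation:
Hunk 1: at line 1 remove [oloz,ohbnw,swhj] add [rlp,xvop] -> 6 lines: xjxh rlp xvop zynf aiy xfie
Hunk 2: at line 1 remove [xvop] add [kbh,hwpuu,mck] -> 8 lines: xjxh rlp kbh hwpuu mck zynf aiy xfie
Hunk 3: at line 1 remove [kbh,hwpuu,mck] add [hcqz,lgbb,ktkr] -> 8 lines: xjxh rlp hcqz lgbb ktkr zynf aiy xfie
Hunk 4: at line 3 remove [lgbb,ktkr,zynf] add [srbo,djskq] -> 7 lines: xjxh rlp hcqz srbo djskq aiy xfie
Hunk 5: at line 1 remove [rlp,hcqz,srbo] add [vzse] -> 5 lines: xjxh vzse djskq aiy xfie
Hunk 6: at line 2 remove [djskq,aiy] add [csb] -> 4 lines: xjxh vzse csb xfie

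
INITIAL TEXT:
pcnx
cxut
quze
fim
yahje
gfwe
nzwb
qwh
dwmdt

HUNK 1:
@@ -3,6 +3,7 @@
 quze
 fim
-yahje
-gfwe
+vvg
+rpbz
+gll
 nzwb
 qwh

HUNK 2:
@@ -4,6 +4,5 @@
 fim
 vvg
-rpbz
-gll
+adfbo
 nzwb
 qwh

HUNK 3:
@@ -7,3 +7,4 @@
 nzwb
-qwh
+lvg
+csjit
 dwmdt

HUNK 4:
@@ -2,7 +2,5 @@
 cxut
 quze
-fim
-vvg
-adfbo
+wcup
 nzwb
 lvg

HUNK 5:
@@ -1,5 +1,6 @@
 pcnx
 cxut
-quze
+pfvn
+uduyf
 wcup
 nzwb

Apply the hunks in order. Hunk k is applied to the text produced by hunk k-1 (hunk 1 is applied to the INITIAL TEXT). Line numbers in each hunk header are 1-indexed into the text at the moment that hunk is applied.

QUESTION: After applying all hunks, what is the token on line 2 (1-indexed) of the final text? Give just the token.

Hunk 1: at line 3 remove [yahje,gfwe] add [vvg,rpbz,gll] -> 10 lines: pcnx cxut quze fim vvg rpbz gll nzwb qwh dwmdt
Hunk 2: at line 4 remove [rpbz,gll] add [adfbo] -> 9 lines: pcnx cxut quze fim vvg adfbo nzwb qwh dwmdt
Hunk 3: at line 7 remove [qwh] add [lvg,csjit] -> 10 lines: pcnx cxut quze fim vvg adfbo nzwb lvg csjit dwmdt
Hunk 4: at line 2 remove [fim,vvg,adfbo] add [wcup] -> 8 lines: pcnx cxut quze wcup nzwb lvg csjit dwmdt
Hunk 5: at line 1 remove [quze] add [pfvn,uduyf] -> 9 lines: pcnx cxut pfvn uduyf wcup nzwb lvg csjit dwmdt
Final line 2: cxut

Answer: cxut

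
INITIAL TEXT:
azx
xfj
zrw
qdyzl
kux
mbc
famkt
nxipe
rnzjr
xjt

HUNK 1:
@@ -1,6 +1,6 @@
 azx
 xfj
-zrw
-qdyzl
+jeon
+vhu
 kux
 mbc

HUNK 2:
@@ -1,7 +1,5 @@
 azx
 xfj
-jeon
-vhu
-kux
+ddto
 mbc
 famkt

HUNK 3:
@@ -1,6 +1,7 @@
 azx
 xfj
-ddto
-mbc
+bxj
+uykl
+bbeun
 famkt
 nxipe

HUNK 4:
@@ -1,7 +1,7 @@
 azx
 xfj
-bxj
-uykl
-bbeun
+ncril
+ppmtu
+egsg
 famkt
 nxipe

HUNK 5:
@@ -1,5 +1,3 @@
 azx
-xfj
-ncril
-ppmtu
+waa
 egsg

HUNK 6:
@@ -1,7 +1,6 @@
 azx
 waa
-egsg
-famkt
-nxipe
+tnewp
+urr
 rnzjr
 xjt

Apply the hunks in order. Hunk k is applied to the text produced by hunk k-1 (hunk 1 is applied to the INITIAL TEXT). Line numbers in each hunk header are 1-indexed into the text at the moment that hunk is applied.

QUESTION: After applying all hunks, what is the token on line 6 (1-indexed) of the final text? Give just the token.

Answer: xjt

Derivation:
Hunk 1: at line 1 remove [zrw,qdyzl] add [jeon,vhu] -> 10 lines: azx xfj jeon vhu kux mbc famkt nxipe rnzjr xjt
Hunk 2: at line 1 remove [jeon,vhu,kux] add [ddto] -> 8 lines: azx xfj ddto mbc famkt nxipe rnzjr xjt
Hunk 3: at line 1 remove [ddto,mbc] add [bxj,uykl,bbeun] -> 9 lines: azx xfj bxj uykl bbeun famkt nxipe rnzjr xjt
Hunk 4: at line 1 remove [bxj,uykl,bbeun] add [ncril,ppmtu,egsg] -> 9 lines: azx xfj ncril ppmtu egsg famkt nxipe rnzjr xjt
Hunk 5: at line 1 remove [xfj,ncril,ppmtu] add [waa] -> 7 lines: azx waa egsg famkt nxipe rnzjr xjt
Hunk 6: at line 1 remove [egsg,famkt,nxipe] add [tnewp,urr] -> 6 lines: azx waa tnewp urr rnzjr xjt
Final line 6: xjt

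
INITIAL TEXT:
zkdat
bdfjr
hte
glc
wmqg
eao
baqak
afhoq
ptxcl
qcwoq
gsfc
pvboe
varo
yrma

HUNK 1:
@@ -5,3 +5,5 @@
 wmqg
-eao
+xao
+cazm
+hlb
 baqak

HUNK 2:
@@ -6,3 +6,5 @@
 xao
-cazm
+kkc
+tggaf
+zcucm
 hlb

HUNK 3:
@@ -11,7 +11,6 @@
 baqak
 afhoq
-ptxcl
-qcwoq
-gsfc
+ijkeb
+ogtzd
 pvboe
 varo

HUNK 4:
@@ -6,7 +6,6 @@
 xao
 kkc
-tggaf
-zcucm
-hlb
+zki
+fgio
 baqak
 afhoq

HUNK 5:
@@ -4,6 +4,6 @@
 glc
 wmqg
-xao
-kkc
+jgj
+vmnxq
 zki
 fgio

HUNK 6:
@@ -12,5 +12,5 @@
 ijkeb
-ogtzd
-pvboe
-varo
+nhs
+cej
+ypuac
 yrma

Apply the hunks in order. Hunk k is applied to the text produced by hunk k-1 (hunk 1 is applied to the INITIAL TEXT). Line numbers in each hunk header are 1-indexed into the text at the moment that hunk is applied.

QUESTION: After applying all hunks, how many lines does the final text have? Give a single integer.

Hunk 1: at line 5 remove [eao] add [xao,cazm,hlb] -> 16 lines: zkdat bdfjr hte glc wmqg xao cazm hlb baqak afhoq ptxcl qcwoq gsfc pvboe varo yrma
Hunk 2: at line 6 remove [cazm] add [kkc,tggaf,zcucm] -> 18 lines: zkdat bdfjr hte glc wmqg xao kkc tggaf zcucm hlb baqak afhoq ptxcl qcwoq gsfc pvboe varo yrma
Hunk 3: at line 11 remove [ptxcl,qcwoq,gsfc] add [ijkeb,ogtzd] -> 17 lines: zkdat bdfjr hte glc wmqg xao kkc tggaf zcucm hlb baqak afhoq ijkeb ogtzd pvboe varo yrma
Hunk 4: at line 6 remove [tggaf,zcucm,hlb] add [zki,fgio] -> 16 lines: zkdat bdfjr hte glc wmqg xao kkc zki fgio baqak afhoq ijkeb ogtzd pvboe varo yrma
Hunk 5: at line 4 remove [xao,kkc] add [jgj,vmnxq] -> 16 lines: zkdat bdfjr hte glc wmqg jgj vmnxq zki fgio baqak afhoq ijkeb ogtzd pvboe varo yrma
Hunk 6: at line 12 remove [ogtzd,pvboe,varo] add [nhs,cej,ypuac] -> 16 lines: zkdat bdfjr hte glc wmqg jgj vmnxq zki fgio baqak afhoq ijkeb nhs cej ypuac yrma
Final line count: 16

Answer: 16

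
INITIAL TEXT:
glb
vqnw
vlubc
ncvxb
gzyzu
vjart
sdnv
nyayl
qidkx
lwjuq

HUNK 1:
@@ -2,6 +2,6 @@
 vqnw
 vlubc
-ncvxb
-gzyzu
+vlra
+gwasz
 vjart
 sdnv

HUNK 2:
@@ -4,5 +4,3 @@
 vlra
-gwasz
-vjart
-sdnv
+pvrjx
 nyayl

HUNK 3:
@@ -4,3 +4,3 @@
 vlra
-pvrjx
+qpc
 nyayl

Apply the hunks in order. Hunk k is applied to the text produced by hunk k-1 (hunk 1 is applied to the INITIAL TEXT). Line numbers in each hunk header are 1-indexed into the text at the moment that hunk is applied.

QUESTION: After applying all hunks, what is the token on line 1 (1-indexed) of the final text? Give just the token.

Answer: glb

Derivation:
Hunk 1: at line 2 remove [ncvxb,gzyzu] add [vlra,gwasz] -> 10 lines: glb vqnw vlubc vlra gwasz vjart sdnv nyayl qidkx lwjuq
Hunk 2: at line 4 remove [gwasz,vjart,sdnv] add [pvrjx] -> 8 lines: glb vqnw vlubc vlra pvrjx nyayl qidkx lwjuq
Hunk 3: at line 4 remove [pvrjx] add [qpc] -> 8 lines: glb vqnw vlubc vlra qpc nyayl qidkx lwjuq
Final line 1: glb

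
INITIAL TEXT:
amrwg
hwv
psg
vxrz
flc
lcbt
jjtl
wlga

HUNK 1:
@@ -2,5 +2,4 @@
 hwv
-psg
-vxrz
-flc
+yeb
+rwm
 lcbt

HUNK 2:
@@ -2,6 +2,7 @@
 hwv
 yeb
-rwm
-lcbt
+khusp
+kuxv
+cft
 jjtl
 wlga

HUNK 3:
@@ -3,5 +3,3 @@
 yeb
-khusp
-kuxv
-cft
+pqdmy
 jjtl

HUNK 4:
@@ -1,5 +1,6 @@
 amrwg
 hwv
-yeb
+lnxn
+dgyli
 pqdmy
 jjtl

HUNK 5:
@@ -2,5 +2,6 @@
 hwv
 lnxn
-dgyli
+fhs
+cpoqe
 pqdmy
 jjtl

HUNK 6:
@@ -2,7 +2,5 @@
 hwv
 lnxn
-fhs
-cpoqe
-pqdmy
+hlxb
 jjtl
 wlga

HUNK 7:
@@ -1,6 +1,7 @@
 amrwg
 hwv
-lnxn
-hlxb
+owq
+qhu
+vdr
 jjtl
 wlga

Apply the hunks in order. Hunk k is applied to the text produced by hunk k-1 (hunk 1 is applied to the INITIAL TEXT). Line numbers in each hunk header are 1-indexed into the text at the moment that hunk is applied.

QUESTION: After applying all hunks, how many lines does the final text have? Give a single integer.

Hunk 1: at line 2 remove [psg,vxrz,flc] add [yeb,rwm] -> 7 lines: amrwg hwv yeb rwm lcbt jjtl wlga
Hunk 2: at line 2 remove [rwm,lcbt] add [khusp,kuxv,cft] -> 8 lines: amrwg hwv yeb khusp kuxv cft jjtl wlga
Hunk 3: at line 3 remove [khusp,kuxv,cft] add [pqdmy] -> 6 lines: amrwg hwv yeb pqdmy jjtl wlga
Hunk 4: at line 1 remove [yeb] add [lnxn,dgyli] -> 7 lines: amrwg hwv lnxn dgyli pqdmy jjtl wlga
Hunk 5: at line 2 remove [dgyli] add [fhs,cpoqe] -> 8 lines: amrwg hwv lnxn fhs cpoqe pqdmy jjtl wlga
Hunk 6: at line 2 remove [fhs,cpoqe,pqdmy] add [hlxb] -> 6 lines: amrwg hwv lnxn hlxb jjtl wlga
Hunk 7: at line 1 remove [lnxn,hlxb] add [owq,qhu,vdr] -> 7 lines: amrwg hwv owq qhu vdr jjtl wlga
Final line count: 7

Answer: 7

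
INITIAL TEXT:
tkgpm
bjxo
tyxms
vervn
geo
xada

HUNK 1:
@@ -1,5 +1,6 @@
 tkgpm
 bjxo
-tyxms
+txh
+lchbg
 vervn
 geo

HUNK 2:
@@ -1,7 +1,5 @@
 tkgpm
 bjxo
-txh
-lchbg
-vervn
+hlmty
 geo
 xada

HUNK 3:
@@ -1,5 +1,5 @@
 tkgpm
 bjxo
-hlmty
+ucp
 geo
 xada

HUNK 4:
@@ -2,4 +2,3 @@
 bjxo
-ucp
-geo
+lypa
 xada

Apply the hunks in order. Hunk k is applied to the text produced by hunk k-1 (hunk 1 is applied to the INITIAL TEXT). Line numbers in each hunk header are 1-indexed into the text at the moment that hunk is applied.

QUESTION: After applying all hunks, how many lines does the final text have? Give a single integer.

Hunk 1: at line 1 remove [tyxms] add [txh,lchbg] -> 7 lines: tkgpm bjxo txh lchbg vervn geo xada
Hunk 2: at line 1 remove [txh,lchbg,vervn] add [hlmty] -> 5 lines: tkgpm bjxo hlmty geo xada
Hunk 3: at line 1 remove [hlmty] add [ucp] -> 5 lines: tkgpm bjxo ucp geo xada
Hunk 4: at line 2 remove [ucp,geo] add [lypa] -> 4 lines: tkgpm bjxo lypa xada
Final line count: 4

Answer: 4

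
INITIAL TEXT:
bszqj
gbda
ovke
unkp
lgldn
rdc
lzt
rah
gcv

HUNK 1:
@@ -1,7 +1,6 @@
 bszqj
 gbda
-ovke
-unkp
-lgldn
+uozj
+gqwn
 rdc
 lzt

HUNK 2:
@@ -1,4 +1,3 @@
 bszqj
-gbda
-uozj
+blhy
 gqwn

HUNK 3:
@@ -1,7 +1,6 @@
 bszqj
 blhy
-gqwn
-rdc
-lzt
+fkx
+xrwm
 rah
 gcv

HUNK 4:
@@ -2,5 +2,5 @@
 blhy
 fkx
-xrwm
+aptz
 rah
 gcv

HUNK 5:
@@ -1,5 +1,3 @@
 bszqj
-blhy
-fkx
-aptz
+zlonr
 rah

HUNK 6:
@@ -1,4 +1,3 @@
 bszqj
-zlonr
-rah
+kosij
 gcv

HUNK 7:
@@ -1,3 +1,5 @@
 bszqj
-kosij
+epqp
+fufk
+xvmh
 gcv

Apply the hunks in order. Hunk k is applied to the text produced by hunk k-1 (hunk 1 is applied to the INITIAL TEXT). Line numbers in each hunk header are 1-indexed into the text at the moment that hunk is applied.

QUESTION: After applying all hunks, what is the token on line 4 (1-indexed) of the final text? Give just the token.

Answer: xvmh

Derivation:
Hunk 1: at line 1 remove [ovke,unkp,lgldn] add [uozj,gqwn] -> 8 lines: bszqj gbda uozj gqwn rdc lzt rah gcv
Hunk 2: at line 1 remove [gbda,uozj] add [blhy] -> 7 lines: bszqj blhy gqwn rdc lzt rah gcv
Hunk 3: at line 1 remove [gqwn,rdc,lzt] add [fkx,xrwm] -> 6 lines: bszqj blhy fkx xrwm rah gcv
Hunk 4: at line 2 remove [xrwm] add [aptz] -> 6 lines: bszqj blhy fkx aptz rah gcv
Hunk 5: at line 1 remove [blhy,fkx,aptz] add [zlonr] -> 4 lines: bszqj zlonr rah gcv
Hunk 6: at line 1 remove [zlonr,rah] add [kosij] -> 3 lines: bszqj kosij gcv
Hunk 7: at line 1 remove [kosij] add [epqp,fufk,xvmh] -> 5 lines: bszqj epqp fufk xvmh gcv
Final line 4: xvmh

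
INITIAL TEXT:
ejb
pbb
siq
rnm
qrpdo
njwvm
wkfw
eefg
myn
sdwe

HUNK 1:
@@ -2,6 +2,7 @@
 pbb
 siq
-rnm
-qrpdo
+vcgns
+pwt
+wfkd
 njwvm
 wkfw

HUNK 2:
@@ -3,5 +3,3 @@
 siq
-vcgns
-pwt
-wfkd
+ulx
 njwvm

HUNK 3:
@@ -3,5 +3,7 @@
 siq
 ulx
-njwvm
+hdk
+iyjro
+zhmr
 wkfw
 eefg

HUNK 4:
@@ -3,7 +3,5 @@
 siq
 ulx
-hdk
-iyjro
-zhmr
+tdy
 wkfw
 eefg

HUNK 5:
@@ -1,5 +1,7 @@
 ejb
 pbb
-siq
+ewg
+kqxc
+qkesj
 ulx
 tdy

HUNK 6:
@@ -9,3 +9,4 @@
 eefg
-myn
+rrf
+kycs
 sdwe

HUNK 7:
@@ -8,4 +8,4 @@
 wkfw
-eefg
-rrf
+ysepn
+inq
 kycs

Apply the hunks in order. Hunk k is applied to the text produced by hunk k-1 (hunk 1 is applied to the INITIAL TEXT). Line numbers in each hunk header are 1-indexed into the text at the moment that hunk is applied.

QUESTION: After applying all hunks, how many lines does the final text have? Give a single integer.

Hunk 1: at line 2 remove [rnm,qrpdo] add [vcgns,pwt,wfkd] -> 11 lines: ejb pbb siq vcgns pwt wfkd njwvm wkfw eefg myn sdwe
Hunk 2: at line 3 remove [vcgns,pwt,wfkd] add [ulx] -> 9 lines: ejb pbb siq ulx njwvm wkfw eefg myn sdwe
Hunk 3: at line 3 remove [njwvm] add [hdk,iyjro,zhmr] -> 11 lines: ejb pbb siq ulx hdk iyjro zhmr wkfw eefg myn sdwe
Hunk 4: at line 3 remove [hdk,iyjro,zhmr] add [tdy] -> 9 lines: ejb pbb siq ulx tdy wkfw eefg myn sdwe
Hunk 5: at line 1 remove [siq] add [ewg,kqxc,qkesj] -> 11 lines: ejb pbb ewg kqxc qkesj ulx tdy wkfw eefg myn sdwe
Hunk 6: at line 9 remove [myn] add [rrf,kycs] -> 12 lines: ejb pbb ewg kqxc qkesj ulx tdy wkfw eefg rrf kycs sdwe
Hunk 7: at line 8 remove [eefg,rrf] add [ysepn,inq] -> 12 lines: ejb pbb ewg kqxc qkesj ulx tdy wkfw ysepn inq kycs sdwe
Final line count: 12

Answer: 12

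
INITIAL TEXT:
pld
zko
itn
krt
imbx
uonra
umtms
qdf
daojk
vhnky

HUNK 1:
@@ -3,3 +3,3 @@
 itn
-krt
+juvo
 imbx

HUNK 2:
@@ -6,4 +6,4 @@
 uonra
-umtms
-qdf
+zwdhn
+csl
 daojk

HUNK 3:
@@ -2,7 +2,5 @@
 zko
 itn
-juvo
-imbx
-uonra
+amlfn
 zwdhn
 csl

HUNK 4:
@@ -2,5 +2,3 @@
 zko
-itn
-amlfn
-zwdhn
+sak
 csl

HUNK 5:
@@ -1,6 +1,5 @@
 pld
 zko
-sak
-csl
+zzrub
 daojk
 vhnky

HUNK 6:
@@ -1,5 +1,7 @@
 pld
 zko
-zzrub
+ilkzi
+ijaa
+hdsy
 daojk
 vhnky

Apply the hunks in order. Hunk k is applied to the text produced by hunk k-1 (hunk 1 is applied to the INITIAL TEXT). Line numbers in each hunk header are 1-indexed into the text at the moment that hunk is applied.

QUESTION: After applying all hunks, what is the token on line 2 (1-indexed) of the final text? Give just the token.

Answer: zko

Derivation:
Hunk 1: at line 3 remove [krt] add [juvo] -> 10 lines: pld zko itn juvo imbx uonra umtms qdf daojk vhnky
Hunk 2: at line 6 remove [umtms,qdf] add [zwdhn,csl] -> 10 lines: pld zko itn juvo imbx uonra zwdhn csl daojk vhnky
Hunk 3: at line 2 remove [juvo,imbx,uonra] add [amlfn] -> 8 lines: pld zko itn amlfn zwdhn csl daojk vhnky
Hunk 4: at line 2 remove [itn,amlfn,zwdhn] add [sak] -> 6 lines: pld zko sak csl daojk vhnky
Hunk 5: at line 1 remove [sak,csl] add [zzrub] -> 5 lines: pld zko zzrub daojk vhnky
Hunk 6: at line 1 remove [zzrub] add [ilkzi,ijaa,hdsy] -> 7 lines: pld zko ilkzi ijaa hdsy daojk vhnky
Final line 2: zko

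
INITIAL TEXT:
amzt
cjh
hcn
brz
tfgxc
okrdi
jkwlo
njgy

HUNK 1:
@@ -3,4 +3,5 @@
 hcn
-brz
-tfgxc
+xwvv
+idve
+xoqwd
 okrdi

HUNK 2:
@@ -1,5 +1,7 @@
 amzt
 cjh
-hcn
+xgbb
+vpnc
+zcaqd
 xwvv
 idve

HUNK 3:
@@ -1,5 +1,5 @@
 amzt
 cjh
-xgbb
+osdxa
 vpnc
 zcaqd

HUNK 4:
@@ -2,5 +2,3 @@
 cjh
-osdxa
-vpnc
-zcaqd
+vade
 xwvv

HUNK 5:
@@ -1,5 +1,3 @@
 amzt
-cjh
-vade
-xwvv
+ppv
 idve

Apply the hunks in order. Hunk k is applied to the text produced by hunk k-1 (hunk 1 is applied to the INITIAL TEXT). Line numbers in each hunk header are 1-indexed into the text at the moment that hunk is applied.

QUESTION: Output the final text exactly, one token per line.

Answer: amzt
ppv
idve
xoqwd
okrdi
jkwlo
njgy

Derivation:
Hunk 1: at line 3 remove [brz,tfgxc] add [xwvv,idve,xoqwd] -> 9 lines: amzt cjh hcn xwvv idve xoqwd okrdi jkwlo njgy
Hunk 2: at line 1 remove [hcn] add [xgbb,vpnc,zcaqd] -> 11 lines: amzt cjh xgbb vpnc zcaqd xwvv idve xoqwd okrdi jkwlo njgy
Hunk 3: at line 1 remove [xgbb] add [osdxa] -> 11 lines: amzt cjh osdxa vpnc zcaqd xwvv idve xoqwd okrdi jkwlo njgy
Hunk 4: at line 2 remove [osdxa,vpnc,zcaqd] add [vade] -> 9 lines: amzt cjh vade xwvv idve xoqwd okrdi jkwlo njgy
Hunk 5: at line 1 remove [cjh,vade,xwvv] add [ppv] -> 7 lines: amzt ppv idve xoqwd okrdi jkwlo njgy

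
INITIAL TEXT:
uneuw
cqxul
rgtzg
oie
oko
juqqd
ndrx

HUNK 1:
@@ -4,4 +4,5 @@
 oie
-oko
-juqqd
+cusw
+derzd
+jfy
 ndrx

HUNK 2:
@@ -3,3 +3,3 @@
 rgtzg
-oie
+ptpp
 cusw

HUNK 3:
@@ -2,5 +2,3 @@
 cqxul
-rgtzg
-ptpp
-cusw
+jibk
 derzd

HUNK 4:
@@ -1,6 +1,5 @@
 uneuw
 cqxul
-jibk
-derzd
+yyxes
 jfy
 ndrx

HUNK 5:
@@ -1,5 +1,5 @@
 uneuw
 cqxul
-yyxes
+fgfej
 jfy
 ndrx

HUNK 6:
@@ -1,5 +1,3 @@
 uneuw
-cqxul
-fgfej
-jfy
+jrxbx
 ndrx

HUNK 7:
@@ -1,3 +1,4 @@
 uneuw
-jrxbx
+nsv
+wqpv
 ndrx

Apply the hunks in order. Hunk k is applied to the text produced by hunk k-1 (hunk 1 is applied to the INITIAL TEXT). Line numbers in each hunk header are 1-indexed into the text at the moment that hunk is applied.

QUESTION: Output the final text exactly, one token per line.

Hunk 1: at line 4 remove [oko,juqqd] add [cusw,derzd,jfy] -> 8 lines: uneuw cqxul rgtzg oie cusw derzd jfy ndrx
Hunk 2: at line 3 remove [oie] add [ptpp] -> 8 lines: uneuw cqxul rgtzg ptpp cusw derzd jfy ndrx
Hunk 3: at line 2 remove [rgtzg,ptpp,cusw] add [jibk] -> 6 lines: uneuw cqxul jibk derzd jfy ndrx
Hunk 4: at line 1 remove [jibk,derzd] add [yyxes] -> 5 lines: uneuw cqxul yyxes jfy ndrx
Hunk 5: at line 1 remove [yyxes] add [fgfej] -> 5 lines: uneuw cqxul fgfej jfy ndrx
Hunk 6: at line 1 remove [cqxul,fgfej,jfy] add [jrxbx] -> 3 lines: uneuw jrxbx ndrx
Hunk 7: at line 1 remove [jrxbx] add [nsv,wqpv] -> 4 lines: uneuw nsv wqpv ndrx

Answer: uneuw
nsv
wqpv
ndrx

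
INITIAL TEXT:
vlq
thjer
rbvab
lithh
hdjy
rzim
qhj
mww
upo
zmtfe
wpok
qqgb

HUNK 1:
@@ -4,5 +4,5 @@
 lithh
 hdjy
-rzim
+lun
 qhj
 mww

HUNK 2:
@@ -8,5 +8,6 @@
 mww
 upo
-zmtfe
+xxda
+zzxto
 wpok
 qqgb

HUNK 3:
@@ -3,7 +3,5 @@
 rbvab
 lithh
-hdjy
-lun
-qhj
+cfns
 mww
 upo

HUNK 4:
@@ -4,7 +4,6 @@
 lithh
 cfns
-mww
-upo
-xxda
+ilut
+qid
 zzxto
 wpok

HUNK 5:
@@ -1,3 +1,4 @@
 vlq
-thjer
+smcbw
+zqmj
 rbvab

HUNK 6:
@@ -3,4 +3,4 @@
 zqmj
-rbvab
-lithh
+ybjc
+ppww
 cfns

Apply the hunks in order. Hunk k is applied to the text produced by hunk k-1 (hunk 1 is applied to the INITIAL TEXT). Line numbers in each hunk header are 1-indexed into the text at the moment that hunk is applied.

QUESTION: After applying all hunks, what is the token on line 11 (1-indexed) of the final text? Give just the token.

Hunk 1: at line 4 remove [rzim] add [lun] -> 12 lines: vlq thjer rbvab lithh hdjy lun qhj mww upo zmtfe wpok qqgb
Hunk 2: at line 8 remove [zmtfe] add [xxda,zzxto] -> 13 lines: vlq thjer rbvab lithh hdjy lun qhj mww upo xxda zzxto wpok qqgb
Hunk 3: at line 3 remove [hdjy,lun,qhj] add [cfns] -> 11 lines: vlq thjer rbvab lithh cfns mww upo xxda zzxto wpok qqgb
Hunk 4: at line 4 remove [mww,upo,xxda] add [ilut,qid] -> 10 lines: vlq thjer rbvab lithh cfns ilut qid zzxto wpok qqgb
Hunk 5: at line 1 remove [thjer] add [smcbw,zqmj] -> 11 lines: vlq smcbw zqmj rbvab lithh cfns ilut qid zzxto wpok qqgb
Hunk 6: at line 3 remove [rbvab,lithh] add [ybjc,ppww] -> 11 lines: vlq smcbw zqmj ybjc ppww cfns ilut qid zzxto wpok qqgb
Final line 11: qqgb

Answer: qqgb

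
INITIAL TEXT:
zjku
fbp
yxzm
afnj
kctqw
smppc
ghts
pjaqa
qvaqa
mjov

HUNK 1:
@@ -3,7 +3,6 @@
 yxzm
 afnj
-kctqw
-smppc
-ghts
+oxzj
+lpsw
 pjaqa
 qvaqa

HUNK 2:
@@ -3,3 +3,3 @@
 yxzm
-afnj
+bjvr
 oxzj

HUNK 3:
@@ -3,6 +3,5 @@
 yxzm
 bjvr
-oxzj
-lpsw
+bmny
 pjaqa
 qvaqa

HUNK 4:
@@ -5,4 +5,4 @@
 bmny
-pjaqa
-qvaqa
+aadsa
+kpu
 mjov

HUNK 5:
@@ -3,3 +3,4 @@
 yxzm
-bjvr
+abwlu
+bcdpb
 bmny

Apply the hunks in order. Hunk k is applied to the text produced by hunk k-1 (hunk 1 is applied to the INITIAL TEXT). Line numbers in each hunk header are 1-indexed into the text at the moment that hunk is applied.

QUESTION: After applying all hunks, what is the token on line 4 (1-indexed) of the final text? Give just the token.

Answer: abwlu

Derivation:
Hunk 1: at line 3 remove [kctqw,smppc,ghts] add [oxzj,lpsw] -> 9 lines: zjku fbp yxzm afnj oxzj lpsw pjaqa qvaqa mjov
Hunk 2: at line 3 remove [afnj] add [bjvr] -> 9 lines: zjku fbp yxzm bjvr oxzj lpsw pjaqa qvaqa mjov
Hunk 3: at line 3 remove [oxzj,lpsw] add [bmny] -> 8 lines: zjku fbp yxzm bjvr bmny pjaqa qvaqa mjov
Hunk 4: at line 5 remove [pjaqa,qvaqa] add [aadsa,kpu] -> 8 lines: zjku fbp yxzm bjvr bmny aadsa kpu mjov
Hunk 5: at line 3 remove [bjvr] add [abwlu,bcdpb] -> 9 lines: zjku fbp yxzm abwlu bcdpb bmny aadsa kpu mjov
Final line 4: abwlu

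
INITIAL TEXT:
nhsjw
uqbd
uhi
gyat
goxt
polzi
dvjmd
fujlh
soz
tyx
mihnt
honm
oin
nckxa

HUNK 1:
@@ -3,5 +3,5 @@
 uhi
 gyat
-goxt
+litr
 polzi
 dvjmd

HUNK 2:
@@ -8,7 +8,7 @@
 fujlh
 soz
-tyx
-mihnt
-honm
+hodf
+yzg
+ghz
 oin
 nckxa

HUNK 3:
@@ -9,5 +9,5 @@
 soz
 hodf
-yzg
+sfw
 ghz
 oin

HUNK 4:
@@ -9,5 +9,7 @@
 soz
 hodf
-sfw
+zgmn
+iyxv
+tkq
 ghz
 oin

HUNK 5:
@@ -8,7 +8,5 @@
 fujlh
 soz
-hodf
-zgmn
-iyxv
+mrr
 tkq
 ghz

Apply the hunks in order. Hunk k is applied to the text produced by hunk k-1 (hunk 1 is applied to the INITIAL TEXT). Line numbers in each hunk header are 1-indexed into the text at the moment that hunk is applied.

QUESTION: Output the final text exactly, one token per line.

Hunk 1: at line 3 remove [goxt] add [litr] -> 14 lines: nhsjw uqbd uhi gyat litr polzi dvjmd fujlh soz tyx mihnt honm oin nckxa
Hunk 2: at line 8 remove [tyx,mihnt,honm] add [hodf,yzg,ghz] -> 14 lines: nhsjw uqbd uhi gyat litr polzi dvjmd fujlh soz hodf yzg ghz oin nckxa
Hunk 3: at line 9 remove [yzg] add [sfw] -> 14 lines: nhsjw uqbd uhi gyat litr polzi dvjmd fujlh soz hodf sfw ghz oin nckxa
Hunk 4: at line 9 remove [sfw] add [zgmn,iyxv,tkq] -> 16 lines: nhsjw uqbd uhi gyat litr polzi dvjmd fujlh soz hodf zgmn iyxv tkq ghz oin nckxa
Hunk 5: at line 8 remove [hodf,zgmn,iyxv] add [mrr] -> 14 lines: nhsjw uqbd uhi gyat litr polzi dvjmd fujlh soz mrr tkq ghz oin nckxa

Answer: nhsjw
uqbd
uhi
gyat
litr
polzi
dvjmd
fujlh
soz
mrr
tkq
ghz
oin
nckxa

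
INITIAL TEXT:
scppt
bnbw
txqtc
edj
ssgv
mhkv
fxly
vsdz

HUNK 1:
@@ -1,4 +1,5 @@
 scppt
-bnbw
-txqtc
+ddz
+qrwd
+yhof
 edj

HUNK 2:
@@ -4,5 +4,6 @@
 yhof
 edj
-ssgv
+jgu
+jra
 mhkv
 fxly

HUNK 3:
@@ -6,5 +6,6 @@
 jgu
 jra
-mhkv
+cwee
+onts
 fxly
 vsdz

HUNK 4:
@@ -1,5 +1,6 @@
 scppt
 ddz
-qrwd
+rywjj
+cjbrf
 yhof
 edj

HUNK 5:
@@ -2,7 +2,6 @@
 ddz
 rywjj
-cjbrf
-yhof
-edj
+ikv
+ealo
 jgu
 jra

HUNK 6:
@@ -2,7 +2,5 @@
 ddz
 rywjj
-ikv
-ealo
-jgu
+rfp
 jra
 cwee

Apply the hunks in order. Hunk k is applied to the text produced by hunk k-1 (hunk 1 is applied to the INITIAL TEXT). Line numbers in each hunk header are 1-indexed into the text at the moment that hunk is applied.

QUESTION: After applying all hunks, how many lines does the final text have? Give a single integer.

Answer: 9

Derivation:
Hunk 1: at line 1 remove [bnbw,txqtc] add [ddz,qrwd,yhof] -> 9 lines: scppt ddz qrwd yhof edj ssgv mhkv fxly vsdz
Hunk 2: at line 4 remove [ssgv] add [jgu,jra] -> 10 lines: scppt ddz qrwd yhof edj jgu jra mhkv fxly vsdz
Hunk 3: at line 6 remove [mhkv] add [cwee,onts] -> 11 lines: scppt ddz qrwd yhof edj jgu jra cwee onts fxly vsdz
Hunk 4: at line 1 remove [qrwd] add [rywjj,cjbrf] -> 12 lines: scppt ddz rywjj cjbrf yhof edj jgu jra cwee onts fxly vsdz
Hunk 5: at line 2 remove [cjbrf,yhof,edj] add [ikv,ealo] -> 11 lines: scppt ddz rywjj ikv ealo jgu jra cwee onts fxly vsdz
Hunk 6: at line 2 remove [ikv,ealo,jgu] add [rfp] -> 9 lines: scppt ddz rywjj rfp jra cwee onts fxly vsdz
Final line count: 9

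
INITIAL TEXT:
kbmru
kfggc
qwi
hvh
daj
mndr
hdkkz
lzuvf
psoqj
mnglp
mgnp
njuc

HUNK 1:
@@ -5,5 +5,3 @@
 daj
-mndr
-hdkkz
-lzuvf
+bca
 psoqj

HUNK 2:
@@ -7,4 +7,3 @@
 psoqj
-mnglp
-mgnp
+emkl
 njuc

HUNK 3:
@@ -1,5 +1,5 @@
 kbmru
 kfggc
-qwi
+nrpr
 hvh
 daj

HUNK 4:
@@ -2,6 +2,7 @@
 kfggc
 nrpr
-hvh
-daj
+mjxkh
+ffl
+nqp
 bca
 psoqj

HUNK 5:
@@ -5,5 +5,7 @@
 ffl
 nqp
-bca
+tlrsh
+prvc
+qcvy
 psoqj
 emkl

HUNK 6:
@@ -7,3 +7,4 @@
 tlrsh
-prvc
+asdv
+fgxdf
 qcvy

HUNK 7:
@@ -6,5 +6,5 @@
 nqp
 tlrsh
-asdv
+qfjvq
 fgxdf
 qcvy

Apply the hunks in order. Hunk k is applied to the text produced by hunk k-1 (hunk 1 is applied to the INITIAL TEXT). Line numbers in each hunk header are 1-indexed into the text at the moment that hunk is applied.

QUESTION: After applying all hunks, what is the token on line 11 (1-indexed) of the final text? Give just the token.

Answer: psoqj

Derivation:
Hunk 1: at line 5 remove [mndr,hdkkz,lzuvf] add [bca] -> 10 lines: kbmru kfggc qwi hvh daj bca psoqj mnglp mgnp njuc
Hunk 2: at line 7 remove [mnglp,mgnp] add [emkl] -> 9 lines: kbmru kfggc qwi hvh daj bca psoqj emkl njuc
Hunk 3: at line 1 remove [qwi] add [nrpr] -> 9 lines: kbmru kfggc nrpr hvh daj bca psoqj emkl njuc
Hunk 4: at line 2 remove [hvh,daj] add [mjxkh,ffl,nqp] -> 10 lines: kbmru kfggc nrpr mjxkh ffl nqp bca psoqj emkl njuc
Hunk 5: at line 5 remove [bca] add [tlrsh,prvc,qcvy] -> 12 lines: kbmru kfggc nrpr mjxkh ffl nqp tlrsh prvc qcvy psoqj emkl njuc
Hunk 6: at line 7 remove [prvc] add [asdv,fgxdf] -> 13 lines: kbmru kfggc nrpr mjxkh ffl nqp tlrsh asdv fgxdf qcvy psoqj emkl njuc
Hunk 7: at line 6 remove [asdv] add [qfjvq] -> 13 lines: kbmru kfggc nrpr mjxkh ffl nqp tlrsh qfjvq fgxdf qcvy psoqj emkl njuc
Final line 11: psoqj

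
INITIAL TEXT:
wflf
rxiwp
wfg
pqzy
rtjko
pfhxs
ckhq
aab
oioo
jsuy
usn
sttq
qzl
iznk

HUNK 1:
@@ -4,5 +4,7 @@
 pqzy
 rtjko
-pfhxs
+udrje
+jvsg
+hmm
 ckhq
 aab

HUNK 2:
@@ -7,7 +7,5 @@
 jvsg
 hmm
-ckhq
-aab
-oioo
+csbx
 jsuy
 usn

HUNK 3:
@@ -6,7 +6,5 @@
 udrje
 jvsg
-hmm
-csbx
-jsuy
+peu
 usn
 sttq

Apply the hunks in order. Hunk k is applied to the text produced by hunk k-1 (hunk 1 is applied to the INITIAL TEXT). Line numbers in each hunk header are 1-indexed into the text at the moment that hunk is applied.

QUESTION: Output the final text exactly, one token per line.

Answer: wflf
rxiwp
wfg
pqzy
rtjko
udrje
jvsg
peu
usn
sttq
qzl
iznk

Derivation:
Hunk 1: at line 4 remove [pfhxs] add [udrje,jvsg,hmm] -> 16 lines: wflf rxiwp wfg pqzy rtjko udrje jvsg hmm ckhq aab oioo jsuy usn sttq qzl iznk
Hunk 2: at line 7 remove [ckhq,aab,oioo] add [csbx] -> 14 lines: wflf rxiwp wfg pqzy rtjko udrje jvsg hmm csbx jsuy usn sttq qzl iznk
Hunk 3: at line 6 remove [hmm,csbx,jsuy] add [peu] -> 12 lines: wflf rxiwp wfg pqzy rtjko udrje jvsg peu usn sttq qzl iznk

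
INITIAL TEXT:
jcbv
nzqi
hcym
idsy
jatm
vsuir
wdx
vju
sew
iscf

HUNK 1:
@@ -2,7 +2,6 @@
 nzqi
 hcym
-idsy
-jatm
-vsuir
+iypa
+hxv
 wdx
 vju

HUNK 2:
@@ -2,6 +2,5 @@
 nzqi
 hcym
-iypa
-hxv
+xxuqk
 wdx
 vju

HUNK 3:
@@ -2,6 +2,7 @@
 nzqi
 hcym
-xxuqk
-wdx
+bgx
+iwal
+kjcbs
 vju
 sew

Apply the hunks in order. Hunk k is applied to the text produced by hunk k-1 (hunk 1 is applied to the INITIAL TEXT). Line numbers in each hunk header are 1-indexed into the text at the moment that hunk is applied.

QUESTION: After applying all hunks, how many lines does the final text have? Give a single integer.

Hunk 1: at line 2 remove [idsy,jatm,vsuir] add [iypa,hxv] -> 9 lines: jcbv nzqi hcym iypa hxv wdx vju sew iscf
Hunk 2: at line 2 remove [iypa,hxv] add [xxuqk] -> 8 lines: jcbv nzqi hcym xxuqk wdx vju sew iscf
Hunk 3: at line 2 remove [xxuqk,wdx] add [bgx,iwal,kjcbs] -> 9 lines: jcbv nzqi hcym bgx iwal kjcbs vju sew iscf
Final line count: 9

Answer: 9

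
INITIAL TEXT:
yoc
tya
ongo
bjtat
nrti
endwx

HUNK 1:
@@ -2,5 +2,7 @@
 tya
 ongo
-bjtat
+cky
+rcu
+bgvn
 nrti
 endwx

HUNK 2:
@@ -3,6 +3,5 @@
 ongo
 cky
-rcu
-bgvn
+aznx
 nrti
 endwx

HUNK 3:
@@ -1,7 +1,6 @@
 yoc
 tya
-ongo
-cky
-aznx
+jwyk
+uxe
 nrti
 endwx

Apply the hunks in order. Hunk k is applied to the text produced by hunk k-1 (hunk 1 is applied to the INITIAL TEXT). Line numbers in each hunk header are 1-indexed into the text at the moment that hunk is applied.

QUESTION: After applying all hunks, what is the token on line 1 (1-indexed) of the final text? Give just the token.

Hunk 1: at line 2 remove [bjtat] add [cky,rcu,bgvn] -> 8 lines: yoc tya ongo cky rcu bgvn nrti endwx
Hunk 2: at line 3 remove [rcu,bgvn] add [aznx] -> 7 lines: yoc tya ongo cky aznx nrti endwx
Hunk 3: at line 1 remove [ongo,cky,aznx] add [jwyk,uxe] -> 6 lines: yoc tya jwyk uxe nrti endwx
Final line 1: yoc

Answer: yoc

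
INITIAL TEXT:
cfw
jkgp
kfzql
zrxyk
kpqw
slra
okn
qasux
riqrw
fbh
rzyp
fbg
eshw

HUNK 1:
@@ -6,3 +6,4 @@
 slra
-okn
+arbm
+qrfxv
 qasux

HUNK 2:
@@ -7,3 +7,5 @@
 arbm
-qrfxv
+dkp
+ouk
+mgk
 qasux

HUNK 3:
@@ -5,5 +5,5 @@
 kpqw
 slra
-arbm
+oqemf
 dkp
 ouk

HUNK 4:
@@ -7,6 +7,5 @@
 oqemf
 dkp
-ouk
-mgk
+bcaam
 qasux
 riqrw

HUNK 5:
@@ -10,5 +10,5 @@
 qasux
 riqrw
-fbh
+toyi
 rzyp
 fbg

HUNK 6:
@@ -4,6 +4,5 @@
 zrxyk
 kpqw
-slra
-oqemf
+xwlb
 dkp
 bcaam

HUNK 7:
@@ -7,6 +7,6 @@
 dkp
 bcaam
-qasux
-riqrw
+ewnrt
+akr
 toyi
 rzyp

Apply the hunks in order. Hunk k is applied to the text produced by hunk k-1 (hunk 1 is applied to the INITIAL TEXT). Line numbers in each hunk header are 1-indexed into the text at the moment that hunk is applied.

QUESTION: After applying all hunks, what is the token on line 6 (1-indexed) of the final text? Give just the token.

Hunk 1: at line 6 remove [okn] add [arbm,qrfxv] -> 14 lines: cfw jkgp kfzql zrxyk kpqw slra arbm qrfxv qasux riqrw fbh rzyp fbg eshw
Hunk 2: at line 7 remove [qrfxv] add [dkp,ouk,mgk] -> 16 lines: cfw jkgp kfzql zrxyk kpqw slra arbm dkp ouk mgk qasux riqrw fbh rzyp fbg eshw
Hunk 3: at line 5 remove [arbm] add [oqemf] -> 16 lines: cfw jkgp kfzql zrxyk kpqw slra oqemf dkp ouk mgk qasux riqrw fbh rzyp fbg eshw
Hunk 4: at line 7 remove [ouk,mgk] add [bcaam] -> 15 lines: cfw jkgp kfzql zrxyk kpqw slra oqemf dkp bcaam qasux riqrw fbh rzyp fbg eshw
Hunk 5: at line 10 remove [fbh] add [toyi] -> 15 lines: cfw jkgp kfzql zrxyk kpqw slra oqemf dkp bcaam qasux riqrw toyi rzyp fbg eshw
Hunk 6: at line 4 remove [slra,oqemf] add [xwlb] -> 14 lines: cfw jkgp kfzql zrxyk kpqw xwlb dkp bcaam qasux riqrw toyi rzyp fbg eshw
Hunk 7: at line 7 remove [qasux,riqrw] add [ewnrt,akr] -> 14 lines: cfw jkgp kfzql zrxyk kpqw xwlb dkp bcaam ewnrt akr toyi rzyp fbg eshw
Final line 6: xwlb

Answer: xwlb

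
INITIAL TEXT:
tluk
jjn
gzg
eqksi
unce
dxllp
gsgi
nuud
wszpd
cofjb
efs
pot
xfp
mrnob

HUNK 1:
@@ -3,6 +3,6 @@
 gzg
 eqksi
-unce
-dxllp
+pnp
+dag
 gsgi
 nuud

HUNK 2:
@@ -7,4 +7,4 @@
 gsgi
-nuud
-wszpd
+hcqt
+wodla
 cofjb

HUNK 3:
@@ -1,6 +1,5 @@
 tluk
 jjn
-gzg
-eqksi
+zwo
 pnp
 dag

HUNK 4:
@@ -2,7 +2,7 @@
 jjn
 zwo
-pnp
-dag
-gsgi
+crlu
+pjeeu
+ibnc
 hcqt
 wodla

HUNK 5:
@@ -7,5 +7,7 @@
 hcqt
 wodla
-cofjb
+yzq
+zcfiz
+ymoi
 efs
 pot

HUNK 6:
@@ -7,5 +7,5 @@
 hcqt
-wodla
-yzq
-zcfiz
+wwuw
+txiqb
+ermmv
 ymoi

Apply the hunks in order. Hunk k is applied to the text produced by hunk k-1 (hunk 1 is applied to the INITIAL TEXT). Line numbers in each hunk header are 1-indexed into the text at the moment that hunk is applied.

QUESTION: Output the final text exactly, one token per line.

Hunk 1: at line 3 remove [unce,dxllp] add [pnp,dag] -> 14 lines: tluk jjn gzg eqksi pnp dag gsgi nuud wszpd cofjb efs pot xfp mrnob
Hunk 2: at line 7 remove [nuud,wszpd] add [hcqt,wodla] -> 14 lines: tluk jjn gzg eqksi pnp dag gsgi hcqt wodla cofjb efs pot xfp mrnob
Hunk 3: at line 1 remove [gzg,eqksi] add [zwo] -> 13 lines: tluk jjn zwo pnp dag gsgi hcqt wodla cofjb efs pot xfp mrnob
Hunk 4: at line 2 remove [pnp,dag,gsgi] add [crlu,pjeeu,ibnc] -> 13 lines: tluk jjn zwo crlu pjeeu ibnc hcqt wodla cofjb efs pot xfp mrnob
Hunk 5: at line 7 remove [cofjb] add [yzq,zcfiz,ymoi] -> 15 lines: tluk jjn zwo crlu pjeeu ibnc hcqt wodla yzq zcfiz ymoi efs pot xfp mrnob
Hunk 6: at line 7 remove [wodla,yzq,zcfiz] add [wwuw,txiqb,ermmv] -> 15 lines: tluk jjn zwo crlu pjeeu ibnc hcqt wwuw txiqb ermmv ymoi efs pot xfp mrnob

Answer: tluk
jjn
zwo
crlu
pjeeu
ibnc
hcqt
wwuw
txiqb
ermmv
ymoi
efs
pot
xfp
mrnob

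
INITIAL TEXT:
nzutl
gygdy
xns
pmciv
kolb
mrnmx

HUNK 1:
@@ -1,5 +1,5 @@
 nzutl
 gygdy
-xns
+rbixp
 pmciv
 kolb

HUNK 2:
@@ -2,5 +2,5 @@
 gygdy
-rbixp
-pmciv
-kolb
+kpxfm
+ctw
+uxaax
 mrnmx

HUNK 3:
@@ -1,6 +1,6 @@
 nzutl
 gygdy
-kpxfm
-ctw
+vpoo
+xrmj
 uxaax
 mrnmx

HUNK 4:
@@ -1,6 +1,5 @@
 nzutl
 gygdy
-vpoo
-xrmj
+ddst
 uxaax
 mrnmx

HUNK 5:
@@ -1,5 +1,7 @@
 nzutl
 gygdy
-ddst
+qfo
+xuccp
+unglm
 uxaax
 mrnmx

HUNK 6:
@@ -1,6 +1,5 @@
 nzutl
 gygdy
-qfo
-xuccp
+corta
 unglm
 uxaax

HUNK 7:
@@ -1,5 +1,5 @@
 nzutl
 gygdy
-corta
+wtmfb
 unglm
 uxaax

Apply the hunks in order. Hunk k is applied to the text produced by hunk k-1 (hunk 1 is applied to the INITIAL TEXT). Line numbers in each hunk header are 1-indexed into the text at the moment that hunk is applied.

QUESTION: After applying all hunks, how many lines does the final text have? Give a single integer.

Answer: 6

Derivation:
Hunk 1: at line 1 remove [xns] add [rbixp] -> 6 lines: nzutl gygdy rbixp pmciv kolb mrnmx
Hunk 2: at line 2 remove [rbixp,pmciv,kolb] add [kpxfm,ctw,uxaax] -> 6 lines: nzutl gygdy kpxfm ctw uxaax mrnmx
Hunk 3: at line 1 remove [kpxfm,ctw] add [vpoo,xrmj] -> 6 lines: nzutl gygdy vpoo xrmj uxaax mrnmx
Hunk 4: at line 1 remove [vpoo,xrmj] add [ddst] -> 5 lines: nzutl gygdy ddst uxaax mrnmx
Hunk 5: at line 1 remove [ddst] add [qfo,xuccp,unglm] -> 7 lines: nzutl gygdy qfo xuccp unglm uxaax mrnmx
Hunk 6: at line 1 remove [qfo,xuccp] add [corta] -> 6 lines: nzutl gygdy corta unglm uxaax mrnmx
Hunk 7: at line 1 remove [corta] add [wtmfb] -> 6 lines: nzutl gygdy wtmfb unglm uxaax mrnmx
Final line count: 6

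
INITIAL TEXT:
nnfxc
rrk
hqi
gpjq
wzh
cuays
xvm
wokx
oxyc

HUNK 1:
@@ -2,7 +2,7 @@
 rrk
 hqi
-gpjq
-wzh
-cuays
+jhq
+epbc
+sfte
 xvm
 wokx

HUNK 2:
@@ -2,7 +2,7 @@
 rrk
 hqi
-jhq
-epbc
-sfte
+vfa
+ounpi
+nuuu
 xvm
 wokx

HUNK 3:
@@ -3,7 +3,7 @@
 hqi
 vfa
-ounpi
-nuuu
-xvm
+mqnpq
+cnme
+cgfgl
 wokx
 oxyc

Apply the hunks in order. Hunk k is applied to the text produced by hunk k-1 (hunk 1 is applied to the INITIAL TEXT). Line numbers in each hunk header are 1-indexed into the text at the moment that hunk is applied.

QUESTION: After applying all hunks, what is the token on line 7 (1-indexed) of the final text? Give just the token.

Hunk 1: at line 2 remove [gpjq,wzh,cuays] add [jhq,epbc,sfte] -> 9 lines: nnfxc rrk hqi jhq epbc sfte xvm wokx oxyc
Hunk 2: at line 2 remove [jhq,epbc,sfte] add [vfa,ounpi,nuuu] -> 9 lines: nnfxc rrk hqi vfa ounpi nuuu xvm wokx oxyc
Hunk 3: at line 3 remove [ounpi,nuuu,xvm] add [mqnpq,cnme,cgfgl] -> 9 lines: nnfxc rrk hqi vfa mqnpq cnme cgfgl wokx oxyc
Final line 7: cgfgl

Answer: cgfgl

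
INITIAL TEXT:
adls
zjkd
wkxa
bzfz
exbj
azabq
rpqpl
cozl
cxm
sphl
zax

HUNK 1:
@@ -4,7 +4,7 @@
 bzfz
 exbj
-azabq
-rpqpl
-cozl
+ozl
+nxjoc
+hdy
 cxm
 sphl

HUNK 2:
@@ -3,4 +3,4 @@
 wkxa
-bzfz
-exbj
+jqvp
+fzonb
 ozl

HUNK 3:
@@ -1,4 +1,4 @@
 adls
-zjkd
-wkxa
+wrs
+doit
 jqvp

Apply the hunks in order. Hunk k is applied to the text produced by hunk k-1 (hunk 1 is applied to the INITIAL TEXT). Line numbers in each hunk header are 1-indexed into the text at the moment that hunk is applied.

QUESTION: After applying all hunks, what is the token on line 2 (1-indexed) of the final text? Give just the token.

Hunk 1: at line 4 remove [azabq,rpqpl,cozl] add [ozl,nxjoc,hdy] -> 11 lines: adls zjkd wkxa bzfz exbj ozl nxjoc hdy cxm sphl zax
Hunk 2: at line 3 remove [bzfz,exbj] add [jqvp,fzonb] -> 11 lines: adls zjkd wkxa jqvp fzonb ozl nxjoc hdy cxm sphl zax
Hunk 3: at line 1 remove [zjkd,wkxa] add [wrs,doit] -> 11 lines: adls wrs doit jqvp fzonb ozl nxjoc hdy cxm sphl zax
Final line 2: wrs

Answer: wrs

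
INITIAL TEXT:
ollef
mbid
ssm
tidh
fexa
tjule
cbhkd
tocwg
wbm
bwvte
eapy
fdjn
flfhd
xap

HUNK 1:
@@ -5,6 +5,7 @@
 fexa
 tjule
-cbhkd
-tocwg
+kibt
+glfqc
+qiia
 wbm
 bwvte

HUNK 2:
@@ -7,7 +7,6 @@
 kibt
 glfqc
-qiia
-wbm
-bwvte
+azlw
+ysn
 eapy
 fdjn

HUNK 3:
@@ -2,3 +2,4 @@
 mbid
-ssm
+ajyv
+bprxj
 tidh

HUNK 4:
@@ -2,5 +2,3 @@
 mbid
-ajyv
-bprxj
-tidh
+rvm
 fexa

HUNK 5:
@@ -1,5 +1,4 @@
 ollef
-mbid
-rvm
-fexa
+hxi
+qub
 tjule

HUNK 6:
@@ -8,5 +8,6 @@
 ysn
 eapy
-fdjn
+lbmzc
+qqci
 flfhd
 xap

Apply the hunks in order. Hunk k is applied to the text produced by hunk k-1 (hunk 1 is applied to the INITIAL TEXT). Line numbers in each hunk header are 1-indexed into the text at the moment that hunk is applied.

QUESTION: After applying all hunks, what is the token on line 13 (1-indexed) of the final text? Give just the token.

Hunk 1: at line 5 remove [cbhkd,tocwg] add [kibt,glfqc,qiia] -> 15 lines: ollef mbid ssm tidh fexa tjule kibt glfqc qiia wbm bwvte eapy fdjn flfhd xap
Hunk 2: at line 7 remove [qiia,wbm,bwvte] add [azlw,ysn] -> 14 lines: ollef mbid ssm tidh fexa tjule kibt glfqc azlw ysn eapy fdjn flfhd xap
Hunk 3: at line 2 remove [ssm] add [ajyv,bprxj] -> 15 lines: ollef mbid ajyv bprxj tidh fexa tjule kibt glfqc azlw ysn eapy fdjn flfhd xap
Hunk 4: at line 2 remove [ajyv,bprxj,tidh] add [rvm] -> 13 lines: ollef mbid rvm fexa tjule kibt glfqc azlw ysn eapy fdjn flfhd xap
Hunk 5: at line 1 remove [mbid,rvm,fexa] add [hxi,qub] -> 12 lines: ollef hxi qub tjule kibt glfqc azlw ysn eapy fdjn flfhd xap
Hunk 6: at line 8 remove [fdjn] add [lbmzc,qqci] -> 13 lines: ollef hxi qub tjule kibt glfqc azlw ysn eapy lbmzc qqci flfhd xap
Final line 13: xap

Answer: xap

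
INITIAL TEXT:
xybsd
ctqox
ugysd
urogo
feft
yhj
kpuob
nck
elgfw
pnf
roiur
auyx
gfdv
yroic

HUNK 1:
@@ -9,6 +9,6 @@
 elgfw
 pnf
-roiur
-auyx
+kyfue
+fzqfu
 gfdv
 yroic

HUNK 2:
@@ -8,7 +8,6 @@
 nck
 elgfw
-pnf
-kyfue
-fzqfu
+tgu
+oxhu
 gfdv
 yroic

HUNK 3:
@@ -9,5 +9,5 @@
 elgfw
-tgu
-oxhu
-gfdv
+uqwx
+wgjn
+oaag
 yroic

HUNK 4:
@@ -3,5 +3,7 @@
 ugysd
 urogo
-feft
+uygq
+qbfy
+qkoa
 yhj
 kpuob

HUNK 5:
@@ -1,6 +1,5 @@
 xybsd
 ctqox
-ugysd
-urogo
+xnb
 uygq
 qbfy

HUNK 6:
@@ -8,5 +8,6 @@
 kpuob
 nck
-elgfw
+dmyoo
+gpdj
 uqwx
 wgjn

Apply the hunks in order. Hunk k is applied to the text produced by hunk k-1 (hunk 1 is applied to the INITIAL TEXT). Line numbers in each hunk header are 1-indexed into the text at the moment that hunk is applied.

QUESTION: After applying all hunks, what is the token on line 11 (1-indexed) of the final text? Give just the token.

Hunk 1: at line 9 remove [roiur,auyx] add [kyfue,fzqfu] -> 14 lines: xybsd ctqox ugysd urogo feft yhj kpuob nck elgfw pnf kyfue fzqfu gfdv yroic
Hunk 2: at line 8 remove [pnf,kyfue,fzqfu] add [tgu,oxhu] -> 13 lines: xybsd ctqox ugysd urogo feft yhj kpuob nck elgfw tgu oxhu gfdv yroic
Hunk 3: at line 9 remove [tgu,oxhu,gfdv] add [uqwx,wgjn,oaag] -> 13 lines: xybsd ctqox ugysd urogo feft yhj kpuob nck elgfw uqwx wgjn oaag yroic
Hunk 4: at line 3 remove [feft] add [uygq,qbfy,qkoa] -> 15 lines: xybsd ctqox ugysd urogo uygq qbfy qkoa yhj kpuob nck elgfw uqwx wgjn oaag yroic
Hunk 5: at line 1 remove [ugysd,urogo] add [xnb] -> 14 lines: xybsd ctqox xnb uygq qbfy qkoa yhj kpuob nck elgfw uqwx wgjn oaag yroic
Hunk 6: at line 8 remove [elgfw] add [dmyoo,gpdj] -> 15 lines: xybsd ctqox xnb uygq qbfy qkoa yhj kpuob nck dmyoo gpdj uqwx wgjn oaag yroic
Final line 11: gpdj

Answer: gpdj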